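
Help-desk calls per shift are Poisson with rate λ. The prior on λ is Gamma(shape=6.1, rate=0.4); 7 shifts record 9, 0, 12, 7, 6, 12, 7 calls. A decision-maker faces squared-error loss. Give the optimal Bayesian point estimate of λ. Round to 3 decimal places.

Σ counts = 53. Posterior: Gamma(shape = 6.1+53 = 59.1, rate = 0.4+7 = 7.4).
Mode = (α−1)/β = 58.1/7.4 = 7.851.
Mean = α/β = 59.1/7.4 = 7.986.
Squared-error loss ⇒ the optimal estimator is the posterior mean.

7.986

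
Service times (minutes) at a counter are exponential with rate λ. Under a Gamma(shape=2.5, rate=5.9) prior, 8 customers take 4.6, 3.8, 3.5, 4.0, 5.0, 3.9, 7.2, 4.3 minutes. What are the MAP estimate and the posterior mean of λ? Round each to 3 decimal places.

Σ times = 36.3. Posterior: Gamma(shape = 2.5+8 = 10.5, rate = 5.9+36.3 = 42.2).
Mode = (α−1)/β = 9.5/42.2 = 0.225.
Mean = α/β = 10.5/42.2 = 0.249.

MAP = 0.225, posterior mean = 0.249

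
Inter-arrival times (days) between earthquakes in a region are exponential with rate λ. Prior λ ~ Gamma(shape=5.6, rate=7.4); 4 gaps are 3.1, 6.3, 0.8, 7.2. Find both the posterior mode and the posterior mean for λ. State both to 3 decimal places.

λ_MAP = 0.347, E[λ|data] = 0.387

Σ times = 17.4. Posterior: Gamma(shape = 5.6+4 = 9.6, rate = 7.4+17.4 = 24.8).
Mode = (α−1)/β = 8.6/24.8 = 0.347.
Mean = α/β = 9.6/24.8 = 0.387.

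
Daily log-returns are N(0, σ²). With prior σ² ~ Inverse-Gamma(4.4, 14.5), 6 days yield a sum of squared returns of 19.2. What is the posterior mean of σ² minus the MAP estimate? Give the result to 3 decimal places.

Posterior: Inverse-Gamma(shape = 4.4+6/2 = 7.4, scale = 14.5+19.2/2 = 24.1).
Mode = β/(α+1) = 24.1/8.4 = 2.869.
Mean = β/(α−1) = 24.1/6.4 = 3.766.
Difference = 3.766 − 2.869 = 0.897.

0.897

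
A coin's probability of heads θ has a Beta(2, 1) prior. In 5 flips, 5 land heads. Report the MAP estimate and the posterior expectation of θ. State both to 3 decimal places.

MAP = 1.000; posterior mean = 0.875

Posterior: Beta(2+5, 1+0) = Beta(7, 1).
Since β = 1 ≤ 1 and α > 1, the Beta density is monotone increasing on [0,1]; the mode is at 1.
Mean = 7/(7+1) = 0.875.
Left-skewed posterior ⇒ mean < mode.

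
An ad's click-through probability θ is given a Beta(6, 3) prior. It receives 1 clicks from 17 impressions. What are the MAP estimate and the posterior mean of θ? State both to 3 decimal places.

θ_MAP = 0.250, E[θ|data] = 0.269

Posterior: Beta(6+1, 3+16) = Beta(7, 19).
Mode = (7−1)/(7+19−2) = 6/24 = 0.250.
Mean = 7/(7+19) = 7/26 = 0.269.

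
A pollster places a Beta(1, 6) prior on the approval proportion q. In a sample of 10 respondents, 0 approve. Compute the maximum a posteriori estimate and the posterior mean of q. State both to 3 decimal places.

Posterior: Beta(1+0, 6+10) = Beta(1, 16).
Since α = 1 ≤ 1 and β > 1, the Beta density is monotone decreasing on [0,1]; the mode is at 0.
Mean = 1/(1+16) = 0.059.

maximum a posteriori estimate = 0.000, posterior mean = 0.059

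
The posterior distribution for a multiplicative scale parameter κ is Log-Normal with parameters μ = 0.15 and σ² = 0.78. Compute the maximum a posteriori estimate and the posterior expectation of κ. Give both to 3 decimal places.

Mode = exp(μ − σ²) = exp(-0.63) = 0.533.
Mean = exp(μ + σ²/2) = exp(0.540) = 1.716.

maximum a posteriori estimate = 0.533, posterior expectation = 1.716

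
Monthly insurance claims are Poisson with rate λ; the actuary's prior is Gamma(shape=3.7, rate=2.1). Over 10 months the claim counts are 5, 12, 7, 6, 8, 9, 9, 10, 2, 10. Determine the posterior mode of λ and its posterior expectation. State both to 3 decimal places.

MAP = 6.669, posterior mean = 6.752

Σ counts = 78. Posterior: Gamma(shape = 3.7+78 = 81.7, rate = 2.1+10 = 12.1).
Mode = (α−1)/β = 80.7/12.1 = 6.669.
Mean = α/β = 81.7/12.1 = 6.752.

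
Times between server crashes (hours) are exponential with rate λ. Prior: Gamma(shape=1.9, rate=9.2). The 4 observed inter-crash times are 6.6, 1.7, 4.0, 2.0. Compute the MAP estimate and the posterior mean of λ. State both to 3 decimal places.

MAP estimate = 0.209, posterior mean = 0.251

Σ times = 14.3. Posterior: Gamma(shape = 1.9+4 = 5.9, rate = 9.2+14.3 = 23.5).
Mode = (α−1)/β = 4.9/23.5 = 0.209.
Mean = α/β = 5.9/23.5 = 0.251.
Mean > mode: the posterior has a right tail.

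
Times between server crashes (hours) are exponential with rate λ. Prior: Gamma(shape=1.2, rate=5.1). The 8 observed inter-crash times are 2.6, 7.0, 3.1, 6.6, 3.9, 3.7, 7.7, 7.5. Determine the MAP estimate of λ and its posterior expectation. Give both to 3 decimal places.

MAP: 0.174. Posterior mean: 0.195.

Σ times = 42.1. Posterior: Gamma(shape = 1.2+8 = 9.2, rate = 5.1+42.1 = 47.2).
Mode = (α−1)/β = 8.2/47.2 = 0.174.
Mean = α/β = 9.2/47.2 = 0.195.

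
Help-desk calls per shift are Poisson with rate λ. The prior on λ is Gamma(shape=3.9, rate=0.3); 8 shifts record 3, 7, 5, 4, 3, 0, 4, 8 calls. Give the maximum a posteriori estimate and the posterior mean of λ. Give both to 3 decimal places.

Σ counts = 34. Posterior: Gamma(shape = 3.9+34 = 37.9, rate = 0.3+8 = 8.3).
Mode = (α−1)/β = 36.9/8.3 = 4.446.
Mean = α/β = 37.9/8.3 = 4.566.
The posterior is right-skewed, so the mean exceeds the mode.

MAP = 4.446, posterior mean = 4.566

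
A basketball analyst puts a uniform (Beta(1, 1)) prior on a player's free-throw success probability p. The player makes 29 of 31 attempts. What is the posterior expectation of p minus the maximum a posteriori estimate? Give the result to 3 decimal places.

-0.026

Posterior: Beta(1+29, 1+2) = Beta(30, 3).
Mode = (30−1)/(30+3−2) = 29/31 = 0.935.
With a flat prior the MAP equals the MLE, 29/31.
Mean = 30/(30+3) = 30/33 = 0.909.
Difference = 0.909 − 0.935 = -0.026.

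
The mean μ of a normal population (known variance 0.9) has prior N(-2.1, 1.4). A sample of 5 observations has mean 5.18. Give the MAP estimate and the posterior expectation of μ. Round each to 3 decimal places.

MAP = 4.351; posterior mean = 4.351

Posterior for μ is Normal. Precision-weighted mean: (1/1.4·-2.1 + 5/0.9·5.18) / (1/1.4 + 5/0.9) = 4.351.
A Normal posterior is symmetric, so mode = mean.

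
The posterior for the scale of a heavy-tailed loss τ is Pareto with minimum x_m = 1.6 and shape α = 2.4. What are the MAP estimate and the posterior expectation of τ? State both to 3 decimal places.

The Pareto density is strictly decreasing on [x_m, ∞), so the mode is x_m = 1.600.
Mean = α·x_m/(α−1) = 2.4·1.6/1.4 = 2.743.

MAP = 1.600; posterior mean = 2.743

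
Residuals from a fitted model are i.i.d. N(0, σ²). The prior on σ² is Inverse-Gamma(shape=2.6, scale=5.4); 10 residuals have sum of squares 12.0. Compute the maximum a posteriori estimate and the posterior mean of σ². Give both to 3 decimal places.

σ²_MAP = 1.326, E[σ²|data] = 1.727

Posterior: Inverse-Gamma(shape = 2.6+10/2 = 7.6, scale = 5.4+12.0/2 = 11.4).
Mode = β/(α+1) = 11.4/8.6 = 1.326.
Mean = β/(α−1) = 11.4/6.6 = 1.727.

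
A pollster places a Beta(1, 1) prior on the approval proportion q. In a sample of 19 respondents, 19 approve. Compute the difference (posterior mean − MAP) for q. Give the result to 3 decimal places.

Posterior: Beta(1+19, 1+0) = Beta(20, 1).
Since β = 1 ≤ 1 and α > 1, the Beta density is monotone increasing on [0,1]; the mode is at 1.
Mean = 20/(20+1) = 0.952.
Difference = 0.952 − 1.000 = -0.048.

-0.048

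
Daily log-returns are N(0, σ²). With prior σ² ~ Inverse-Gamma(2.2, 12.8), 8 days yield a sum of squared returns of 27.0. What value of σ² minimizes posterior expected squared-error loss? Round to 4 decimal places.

Posterior: Inverse-Gamma(shape = 2.2+8/2 = 6.2, scale = 12.8+27.0/2 = 26.3).
Mode = β/(α+1) = 26.3/7.2 = 3.6528.
Mean = β/(α−1) = 26.3/5.2 = 5.0577.
Squared-error loss ⇒ the optimal estimator is the posterior mean.

5.0577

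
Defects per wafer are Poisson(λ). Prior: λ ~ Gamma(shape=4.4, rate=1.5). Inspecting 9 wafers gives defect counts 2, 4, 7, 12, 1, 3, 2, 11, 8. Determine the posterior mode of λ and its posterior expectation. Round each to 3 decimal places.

posterior mode = 5.086, posterior expectation = 5.181

Σ counts = 50. Posterior: Gamma(shape = 4.4+50 = 54.4, rate = 1.5+9 = 10.5).
Mode = (α−1)/β = 53.4/10.5 = 5.086.
Mean = α/β = 54.4/10.5 = 5.181.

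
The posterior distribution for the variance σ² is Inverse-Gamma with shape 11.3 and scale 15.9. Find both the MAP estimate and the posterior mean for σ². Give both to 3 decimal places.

MAP = 1.293, posterior mean = 1.544

Mode = β/(α+1) = 15.9/12.3 = 1.293.
Mean = β/(α−1) = 15.9/10.3 = 1.544.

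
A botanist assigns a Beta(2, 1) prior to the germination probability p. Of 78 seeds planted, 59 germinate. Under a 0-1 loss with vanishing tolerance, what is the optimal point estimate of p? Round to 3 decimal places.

0.759

Posterior: Beta(2+59, 1+19) = Beta(61, 20).
Mode = (61−1)/(61+20−2) = 60/79 = 0.759.
Mean = 61/(61+20) = 61/81 = 0.753.
This is the posterior mode — the MAP estimate.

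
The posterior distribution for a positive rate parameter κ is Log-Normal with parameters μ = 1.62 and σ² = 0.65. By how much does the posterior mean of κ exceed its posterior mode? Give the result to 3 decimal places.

Mode = exp(μ − σ²) = exp(0.97) = 2.638.
Mean = exp(μ + σ²/2) = exp(1.945) = 6.994.
Difference = 6.994 − 2.638 = 4.356.

4.356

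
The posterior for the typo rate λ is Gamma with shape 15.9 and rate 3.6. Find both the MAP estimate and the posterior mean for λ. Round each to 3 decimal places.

MAP estimate = 4.139, posterior mean = 4.417

Mode = (α−1)/β = 14.9/3.6 = 4.139.
Mean = α/β = 15.9/3.6 = 4.417.
The posterior is right-skewed, so the mean exceeds the mode.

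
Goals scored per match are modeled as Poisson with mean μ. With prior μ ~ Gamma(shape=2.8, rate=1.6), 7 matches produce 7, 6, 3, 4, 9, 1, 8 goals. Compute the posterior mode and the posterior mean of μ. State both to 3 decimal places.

MAP = 4.628, posterior mean = 4.744

Σ counts = 38. Posterior: Gamma(shape = 2.8+38 = 40.8, rate = 1.6+7 = 8.6).
Mode = (α−1)/β = 39.8/8.6 = 4.628.
Mean = α/β = 40.8/8.6 = 4.744.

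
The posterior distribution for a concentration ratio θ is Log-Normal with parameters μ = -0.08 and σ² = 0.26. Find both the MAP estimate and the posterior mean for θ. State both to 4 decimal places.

MAP = 0.7118, posterior mean = 1.0513

Mode = exp(μ − σ²) = exp(-0.34) = 0.7118.
Mean = exp(μ + σ²/2) = exp(0.050) = 1.0513.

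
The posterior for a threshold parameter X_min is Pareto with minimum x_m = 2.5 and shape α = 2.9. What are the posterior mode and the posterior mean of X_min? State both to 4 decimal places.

The Pareto density is strictly decreasing on [x_m, ∞), so the mode is x_m = 2.5000.
Mean = α·x_m/(α−1) = 2.9·2.5/1.9 = 3.8158.

MAP = 2.5000; posterior mean = 3.8158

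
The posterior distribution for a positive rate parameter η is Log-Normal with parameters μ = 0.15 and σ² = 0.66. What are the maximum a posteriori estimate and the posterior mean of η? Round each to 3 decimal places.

Mode = exp(μ − σ²) = exp(-0.51) = 0.600.
Mean = exp(μ + σ²/2) = exp(0.480) = 1.616.

MAP = 0.600; posterior mean = 1.616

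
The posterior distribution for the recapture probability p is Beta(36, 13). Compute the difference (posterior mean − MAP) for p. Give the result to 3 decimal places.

Mode = (36−1)/(36+13−2) = 35/47 = 0.745.
Mean = 36/(36+13) = 36/49 = 0.735.
Difference = 0.735 − 0.745 = -0.010.

-0.010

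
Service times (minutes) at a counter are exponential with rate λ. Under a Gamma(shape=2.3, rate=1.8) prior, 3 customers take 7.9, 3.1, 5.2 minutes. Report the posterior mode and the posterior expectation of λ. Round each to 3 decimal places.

λ_MAP = 0.239, E[λ|data] = 0.294

Σ times = 16.2. Posterior: Gamma(shape = 2.3+3 = 5.3, rate = 1.8+16.2 = 18.0).
Mode = (α−1)/β = 4.3/18.0 = 0.239.
Mean = α/β = 5.3/18.0 = 0.294.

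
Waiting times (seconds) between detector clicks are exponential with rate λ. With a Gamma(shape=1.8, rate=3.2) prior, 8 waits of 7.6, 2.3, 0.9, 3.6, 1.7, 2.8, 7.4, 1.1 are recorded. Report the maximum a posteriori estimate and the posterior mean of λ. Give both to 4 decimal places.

λ_MAP = 0.2876, E[λ|data] = 0.3203

Σ times = 27.4. Posterior: Gamma(shape = 1.8+8 = 9.8, rate = 3.2+27.4 = 30.6).
Mode = (α−1)/β = 8.8/30.6 = 0.2876.
Mean = α/β = 9.8/30.6 = 0.3203.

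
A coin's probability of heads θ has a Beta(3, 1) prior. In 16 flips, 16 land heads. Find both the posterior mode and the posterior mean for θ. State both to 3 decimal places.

θ_MAP = 1.000, E[θ|data] = 0.950

Posterior: Beta(3+16, 1+0) = Beta(19, 1).
Since β = 1 ≤ 1 and α > 1, the Beta density is monotone increasing on [0,1]; the mode is at 1.
Mean = 19/(19+1) = 0.950.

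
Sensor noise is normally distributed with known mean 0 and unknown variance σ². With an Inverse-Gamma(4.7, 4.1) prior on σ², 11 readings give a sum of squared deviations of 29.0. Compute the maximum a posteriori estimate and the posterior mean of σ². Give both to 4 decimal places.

maximum a posteriori estimate = 1.6607, posterior mean = 2.0217

Posterior: Inverse-Gamma(shape = 4.7+11/2 = 10.2, scale = 4.1+29.0/2 = 18.6).
Mode = β/(α+1) = 18.6/11.2 = 1.6607.
Mean = β/(α−1) = 18.6/9.2 = 2.0217.
The posterior is right-skewed, so the mean exceeds the mode.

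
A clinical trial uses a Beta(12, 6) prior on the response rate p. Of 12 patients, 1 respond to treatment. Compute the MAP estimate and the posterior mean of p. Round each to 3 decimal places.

Posterior: Beta(12+1, 6+11) = Beta(13, 17).
Mode = (13−1)/(13+17−2) = 12/28 = 0.429.
Mean = 13/(13+17) = 13/30 = 0.433.
The posterior is right-skewed, so the mean exceeds the mode.

MAP = 0.429; posterior mean = 0.433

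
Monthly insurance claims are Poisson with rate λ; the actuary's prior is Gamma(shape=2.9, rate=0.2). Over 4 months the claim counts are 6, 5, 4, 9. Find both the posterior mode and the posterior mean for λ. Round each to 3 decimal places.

MAP = 6.167; posterior mean = 6.405

Σ counts = 24. Posterior: Gamma(shape = 2.9+24 = 26.9, rate = 0.2+4 = 4.2).
Mode = (α−1)/β = 25.9/4.2 = 6.167.
Mean = α/β = 26.9/4.2 = 6.405.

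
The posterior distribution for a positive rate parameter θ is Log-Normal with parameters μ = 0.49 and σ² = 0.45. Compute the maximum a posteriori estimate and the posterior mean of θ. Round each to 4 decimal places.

Mode = exp(μ − σ²) = exp(0.04) = 1.0408.
Mean = exp(μ + σ²/2) = exp(0.715) = 2.0442.

MAP: 1.0408. Posterior mean: 2.0442.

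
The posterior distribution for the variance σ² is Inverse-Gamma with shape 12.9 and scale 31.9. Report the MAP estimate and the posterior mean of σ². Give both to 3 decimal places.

Mode = β/(α+1) = 31.9/13.9 = 2.295.
Mean = β/(α−1) = 31.9/11.9 = 2.681.
The mean is pulled above the mode by the posterior's right skew.

σ²_MAP = 2.295, E[σ²|data] = 2.681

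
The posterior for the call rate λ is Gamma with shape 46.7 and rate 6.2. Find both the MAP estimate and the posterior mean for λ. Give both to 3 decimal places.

MAP = 7.371, posterior mean = 7.532

Mode = (α−1)/β = 45.7/6.2 = 7.371.
Mean = α/β = 46.7/6.2 = 7.532.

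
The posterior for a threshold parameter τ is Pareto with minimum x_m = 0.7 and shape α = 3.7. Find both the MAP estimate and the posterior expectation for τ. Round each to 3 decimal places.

The Pareto density is strictly decreasing on [x_m, ∞), so the mode is x_m = 0.700.
Mean = α·x_m/(α−1) = 3.7·0.7/2.7 = 0.959.
Mean > mode: the posterior has a right tail.

MAP: 0.700. Posterior mean: 0.959.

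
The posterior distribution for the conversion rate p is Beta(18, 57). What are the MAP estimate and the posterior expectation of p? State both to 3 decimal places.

Mode = (18−1)/(18+57−2) = 17/73 = 0.233.
Mean = 18/(18+57) = 18/75 = 0.240.
Mean > mode: the posterior has a right tail.

MAP = 0.233, posterior mean = 0.240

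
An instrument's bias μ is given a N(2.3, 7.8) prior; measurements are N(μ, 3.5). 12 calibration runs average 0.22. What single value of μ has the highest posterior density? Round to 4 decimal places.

Posterior for μ is Normal. Precision-weighted mean: (1/7.8·2.3 + 12/3.5·0.22) / (1/7.8 + 12/3.5) = 0.2950.
A Normal posterior is symmetric, so mode = mean.
This is the posterior mode — the MAP estimate.

0.2950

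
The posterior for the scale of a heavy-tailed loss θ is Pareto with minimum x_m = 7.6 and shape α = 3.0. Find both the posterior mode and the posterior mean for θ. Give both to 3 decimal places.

MAP: 7.600. Posterior mean: 11.400.

The Pareto density is strictly decreasing on [x_m, ∞), so the mode is x_m = 7.600.
Mean = α·x_m/(α−1) = 3.0·7.6/2.0 = 11.400.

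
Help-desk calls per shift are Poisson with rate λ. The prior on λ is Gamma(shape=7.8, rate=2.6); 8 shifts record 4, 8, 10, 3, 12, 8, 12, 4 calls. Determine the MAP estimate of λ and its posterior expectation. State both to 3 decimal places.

MAP: 6.396. Posterior mean: 6.491.

Σ counts = 61. Posterior: Gamma(shape = 7.8+61 = 68.8, rate = 2.6+8 = 10.6).
Mode = (α−1)/β = 67.8/10.6 = 6.396.
Mean = α/β = 68.8/10.6 = 6.491.
The posterior is right-skewed, so the mean exceeds the mode.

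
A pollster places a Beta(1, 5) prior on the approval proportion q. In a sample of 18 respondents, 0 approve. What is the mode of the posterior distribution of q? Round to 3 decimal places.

Posterior: Beta(1+0, 5+18) = Beta(1, 23).
Since α = 1 ≤ 1 and β > 1, the Beta density is monotone decreasing on [0,1]; the mode is at 0.
Mean = 1/(1+23) = 0.042.
This is the posterior mode — the MAP estimate.

0.000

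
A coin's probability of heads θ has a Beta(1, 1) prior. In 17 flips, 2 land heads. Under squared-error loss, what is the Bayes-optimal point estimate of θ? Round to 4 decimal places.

0.1579

Posterior: Beta(1+2, 1+15) = Beta(3, 16).
Mode = (3−1)/(3+16−2) = 2/17 = 0.1176.
With a flat prior the MAP equals the MLE, 2/17.
Mean = 3/(3+16) = 3/19 = 0.1579.
Squared-error loss ⇒ the optimal estimator is the posterior mean.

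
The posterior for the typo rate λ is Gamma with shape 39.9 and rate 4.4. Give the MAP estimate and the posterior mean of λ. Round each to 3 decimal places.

Mode = (α−1)/β = 38.9/4.4 = 8.841.
Mean = α/β = 39.9/4.4 = 9.068.
Right-skewed posterior ⇒ mode < mean.

MAP: 8.841. Posterior mean: 9.068.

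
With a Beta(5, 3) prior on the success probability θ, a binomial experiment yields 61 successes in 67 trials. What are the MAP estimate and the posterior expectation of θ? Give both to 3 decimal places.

MAP estimate = 0.890, posterior expectation = 0.880

Posterior: Beta(5+61, 3+6) = Beta(66, 9).
Mode = (66−1)/(66+9−2) = 65/73 = 0.890.
Mean = 66/(66+9) = 66/75 = 0.880.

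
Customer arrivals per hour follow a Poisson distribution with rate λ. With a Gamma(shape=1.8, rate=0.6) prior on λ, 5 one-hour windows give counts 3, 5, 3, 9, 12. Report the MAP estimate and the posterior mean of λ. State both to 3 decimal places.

MAP = 5.857, posterior mean = 6.036

Σ counts = 32. Posterior: Gamma(shape = 1.8+32 = 33.8, rate = 0.6+5 = 5.6).
Mode = (α−1)/β = 32.8/5.6 = 5.857.
Mean = α/β = 33.8/5.6 = 6.036.
Mean > mode: the posterior has a right tail.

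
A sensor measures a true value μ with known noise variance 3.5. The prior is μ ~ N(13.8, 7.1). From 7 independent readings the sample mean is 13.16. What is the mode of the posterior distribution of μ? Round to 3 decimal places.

13.202

Posterior for μ is Normal. Precision-weighted mean: (1/7.1·13.8 + 7/3.5·13.16) / (1/7.1 + 7/3.5) = 13.202.
A Normal posterior is symmetric, so mode = mean.
This is the posterior mode — the MAP estimate.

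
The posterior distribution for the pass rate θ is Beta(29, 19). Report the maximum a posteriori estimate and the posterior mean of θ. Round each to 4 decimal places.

MAP: 0.6087. Posterior mean: 0.6042.

Mode = (29−1)/(29+19−2) = 28/46 = 0.6087.
Mean = 29/(29+19) = 29/48 = 0.6042.
The posterior is left-skewed, so the mode exceeds the mean.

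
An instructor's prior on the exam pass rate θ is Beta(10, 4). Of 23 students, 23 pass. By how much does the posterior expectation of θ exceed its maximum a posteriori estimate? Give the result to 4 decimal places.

Posterior: Beta(10+23, 4+0) = Beta(33, 4).
Mode = (33−1)/(33+4−2) = 32/35 = 0.9143.
Mean = 33/(33+4) = 33/37 = 0.8919.
Difference = 0.8919 − 0.9143 = -0.0224.
Left-skewed posterior ⇒ mean < mode.

-0.0224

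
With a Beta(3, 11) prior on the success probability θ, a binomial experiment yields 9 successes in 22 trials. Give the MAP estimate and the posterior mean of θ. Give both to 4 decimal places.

Posterior: Beta(3+9, 11+13) = Beta(12, 24).
Mode = (12−1)/(12+24−2) = 11/34 = 0.3235.
Mean = 12/(12+24) = 12/36 = 0.3333.
The posterior is right-skewed, so the mean exceeds the mode.

θ_MAP = 0.3235, E[θ|data] = 0.3333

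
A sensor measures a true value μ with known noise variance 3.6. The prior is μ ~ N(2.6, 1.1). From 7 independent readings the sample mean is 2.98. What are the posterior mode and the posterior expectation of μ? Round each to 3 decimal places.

μ_MAP = 2.859, E[μ|data] = 2.859

Posterior for μ is Normal. Precision-weighted mean: (1/1.1·2.6 + 7/3.6·2.98) / (1/1.1 + 7/3.6) = 2.859.
A Normal posterior is symmetric, so mode = mean.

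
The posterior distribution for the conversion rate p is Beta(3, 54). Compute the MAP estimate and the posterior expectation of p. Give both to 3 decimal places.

Mode = (3−1)/(3+54−2) = 2/55 = 0.036.
Mean = 3/(3+54) = 3/57 = 0.053.
Right-skewed posterior ⇒ mode < mean.

MAP estimate = 0.036, posterior expectation = 0.053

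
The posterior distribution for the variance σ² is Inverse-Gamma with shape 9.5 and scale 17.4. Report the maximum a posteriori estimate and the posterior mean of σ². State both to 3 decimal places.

Mode = β/(α+1) = 17.4/10.5 = 1.657.
Mean = β/(α−1) = 17.4/8.5 = 2.047.
The mean is pulled above the mode by the posterior's right skew.

σ²_MAP = 1.657, E[σ²|data] = 2.047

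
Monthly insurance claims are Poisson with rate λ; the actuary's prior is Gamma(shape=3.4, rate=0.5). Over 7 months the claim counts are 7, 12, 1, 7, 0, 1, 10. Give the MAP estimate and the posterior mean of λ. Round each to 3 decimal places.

Σ counts = 38. Posterior: Gamma(shape = 3.4+38 = 41.4, rate = 0.5+7 = 7.5).
Mode = (α−1)/β = 40.4/7.5 = 5.387.
Mean = α/β = 41.4/7.5 = 5.520.
Mean > mode: the posterior has a right tail.

MAP estimate = 5.387, posterior mean = 5.520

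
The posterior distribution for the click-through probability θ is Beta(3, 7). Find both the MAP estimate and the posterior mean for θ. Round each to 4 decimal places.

Mode = (3−1)/(3+7−2) = 2/8 = 0.2500.
Mean = 3/(3+7) = 3/10 = 0.3000.

MAP = 0.2500; posterior mean = 0.3000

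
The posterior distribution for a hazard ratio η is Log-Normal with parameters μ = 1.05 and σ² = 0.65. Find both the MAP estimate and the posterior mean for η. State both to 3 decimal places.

MAP = 1.492, posterior mean = 3.955

Mode = exp(μ − σ²) = exp(0.40) = 1.492.
Mean = exp(μ + σ²/2) = exp(1.375) = 3.955.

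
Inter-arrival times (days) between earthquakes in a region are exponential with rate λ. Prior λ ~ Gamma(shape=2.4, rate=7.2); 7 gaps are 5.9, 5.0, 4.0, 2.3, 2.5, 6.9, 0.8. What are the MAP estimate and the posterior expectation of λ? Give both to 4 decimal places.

λ_MAP = 0.2428, E[λ|data] = 0.2717

Σ times = 27.4. Posterior: Gamma(shape = 2.4+7 = 9.4, rate = 7.2+27.4 = 34.6).
Mode = (α−1)/β = 8.4/34.6 = 0.2428.
Mean = α/β = 9.4/34.6 = 0.2717.
Right-skewed posterior ⇒ mode < mean.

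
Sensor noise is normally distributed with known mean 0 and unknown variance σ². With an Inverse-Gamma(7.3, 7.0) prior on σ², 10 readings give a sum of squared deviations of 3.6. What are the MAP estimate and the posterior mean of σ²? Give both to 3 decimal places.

Posterior: Inverse-Gamma(shape = 7.3+10/2 = 12.3, scale = 7.0+3.6/2 = 8.8).
Mode = β/(α+1) = 8.8/13.3 = 0.662.
Mean = β/(α−1) = 8.8/11.3 = 0.779.
Mean > mode: the posterior has a right tail.

MAP = 0.662, posterior mean = 0.779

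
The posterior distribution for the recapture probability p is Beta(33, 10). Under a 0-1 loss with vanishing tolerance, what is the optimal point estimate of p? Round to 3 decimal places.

Mode = (33−1)/(33+10−2) = 32/41 = 0.780.
Mean = 33/(33+10) = 33/43 = 0.767.
This is the posterior mode — the MAP estimate.

0.780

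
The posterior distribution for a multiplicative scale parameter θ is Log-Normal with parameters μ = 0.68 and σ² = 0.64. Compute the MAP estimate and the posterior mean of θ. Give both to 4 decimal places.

MAP = 1.0408, posterior mean = 2.7183

Mode = exp(μ − σ²) = exp(0.04) = 1.0408.
Mean = exp(μ + σ²/2) = exp(1.000) = 2.7183.
The posterior is right-skewed, so the mean exceeds the mode.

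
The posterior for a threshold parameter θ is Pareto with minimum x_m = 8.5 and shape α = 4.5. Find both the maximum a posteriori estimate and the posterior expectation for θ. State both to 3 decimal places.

MAP: 8.500. Posterior mean: 10.929.

The Pareto density is strictly decreasing on [x_m, ∞), so the mode is x_m = 8.500.
Mean = α·x_m/(α−1) = 4.5·8.5/3.5 = 10.929.
The mean is pulled above the mode by the posterior's right skew.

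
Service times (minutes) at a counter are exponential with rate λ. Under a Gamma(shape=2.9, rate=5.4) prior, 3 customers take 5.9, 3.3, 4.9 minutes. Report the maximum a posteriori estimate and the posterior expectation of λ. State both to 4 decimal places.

Σ times = 14.1. Posterior: Gamma(shape = 2.9+3 = 5.9, rate = 5.4+14.1 = 19.5).
Mode = (α−1)/β = 4.9/19.5 = 0.2513.
Mean = α/β = 5.9/19.5 = 0.3026.

MAP: 0.2513. Posterior mean: 0.3026.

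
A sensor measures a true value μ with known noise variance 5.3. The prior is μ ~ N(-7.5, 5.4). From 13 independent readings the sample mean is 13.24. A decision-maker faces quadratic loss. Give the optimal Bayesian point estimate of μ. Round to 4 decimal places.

11.7841

Posterior for μ is Normal. Precision-weighted mean: (1/5.4·-7.5 + 13/5.3·13.24) / (1/5.4 + 13/5.3) = 11.7841.
A Normal posterior is symmetric, so mode = mean.
Quadratic loss ⇒ the optimal estimator is the posterior mean.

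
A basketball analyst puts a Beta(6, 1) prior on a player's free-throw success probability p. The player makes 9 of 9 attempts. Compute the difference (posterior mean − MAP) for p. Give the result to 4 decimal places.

Posterior: Beta(6+9, 1+0) = Beta(15, 1).
Since β = 1 ≤ 1 and α > 1, the Beta density is monotone increasing on [0,1]; the mode is at 1.
Mean = 15/(15+1) = 0.9375.
Difference = 0.9375 − 1.0000 = -0.0625.

-0.0625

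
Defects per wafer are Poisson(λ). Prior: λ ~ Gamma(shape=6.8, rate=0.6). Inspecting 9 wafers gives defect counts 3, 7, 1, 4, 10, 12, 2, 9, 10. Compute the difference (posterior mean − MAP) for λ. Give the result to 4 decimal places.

0.1042

Σ counts = 58. Posterior: Gamma(shape = 6.8+58 = 64.8, rate = 0.6+9 = 9.6).
Mode = (α−1)/β = 63.8/9.6 = 6.6458.
Mean = α/β = 64.8/9.6 = 6.7500.
Difference = 6.7500 − 6.6458 = 0.1042.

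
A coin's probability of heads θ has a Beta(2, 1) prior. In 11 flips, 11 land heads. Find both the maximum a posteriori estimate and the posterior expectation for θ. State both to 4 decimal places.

MAP: 1.0000. Posterior mean: 0.9286.

Posterior: Beta(2+11, 1+0) = Beta(13, 1).
Since β = 1 ≤ 1 and α > 1, the Beta density is monotone increasing on [0,1]; the mode is at 1.
Mean = 13/(13+1) = 0.9286.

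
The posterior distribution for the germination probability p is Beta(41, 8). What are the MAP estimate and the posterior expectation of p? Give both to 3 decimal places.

MAP = 0.851, posterior mean = 0.837

Mode = (41−1)/(41+8−2) = 40/47 = 0.851.
Mean = 41/(41+8) = 41/49 = 0.837.
The posterior is left-skewed, so the mode exceeds the mean.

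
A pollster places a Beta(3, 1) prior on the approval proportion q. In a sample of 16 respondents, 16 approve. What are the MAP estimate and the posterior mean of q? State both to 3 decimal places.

Posterior: Beta(3+16, 1+0) = Beta(19, 1).
Since β = 1 ≤ 1 and α > 1, the Beta density is monotone increasing on [0,1]; the mode is at 1.
Mean = 19/(19+1) = 0.950.
The mean is pulled below the mode by the posterior's left skew.

MAP estimate = 1.000, posterior mean = 0.950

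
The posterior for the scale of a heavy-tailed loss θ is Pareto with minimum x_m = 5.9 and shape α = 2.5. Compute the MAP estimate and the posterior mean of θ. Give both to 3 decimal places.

MAP: 5.900. Posterior mean: 9.833.

The Pareto density is strictly decreasing on [x_m, ∞), so the mode is x_m = 5.900.
Mean = α·x_m/(α−1) = 2.5·5.9/1.5 = 9.833.
The mean is pulled above the mode by the posterior's right skew.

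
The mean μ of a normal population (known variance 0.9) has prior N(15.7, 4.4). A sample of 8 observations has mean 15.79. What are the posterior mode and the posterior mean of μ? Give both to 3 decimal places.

Posterior for μ is Normal. Precision-weighted mean: (1/4.4·15.7 + 8/0.9·15.79) / (1/4.4 + 8/0.9) = 15.788.
A Normal posterior is symmetric, so mode = mean.

MAP: 15.788. Posterior mean: 15.788.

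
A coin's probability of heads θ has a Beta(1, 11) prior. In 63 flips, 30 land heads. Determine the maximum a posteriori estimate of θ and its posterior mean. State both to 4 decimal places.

Posterior: Beta(1+30, 11+33) = Beta(31, 44).
Mode = (31−1)/(31+44−2) = 30/73 = 0.4110.
Mean = 31/(31+44) = 31/75 = 0.4133.
The posterior is right-skewed, so the mean exceeds the mode.

MAP = 0.4110; posterior mean = 0.4133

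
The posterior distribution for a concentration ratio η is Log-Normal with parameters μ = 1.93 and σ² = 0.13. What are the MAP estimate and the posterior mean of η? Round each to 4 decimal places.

Mode = exp(μ − σ²) = exp(1.80) = 6.0496.
Mean = exp(μ + σ²/2) = exp(1.995) = 7.3522.

MAP = 6.0496; posterior mean = 7.3522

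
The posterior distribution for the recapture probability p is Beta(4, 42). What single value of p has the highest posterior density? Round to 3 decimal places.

Mode = (4−1)/(4+42−2) = 3/44 = 0.068.
Mean = 4/(4+42) = 4/46 = 0.087.
This is the posterior mode — the MAP estimate.

0.068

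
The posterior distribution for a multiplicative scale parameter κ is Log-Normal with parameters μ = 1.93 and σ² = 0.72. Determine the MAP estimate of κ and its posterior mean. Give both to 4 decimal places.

MAP = 3.3535; posterior mean = 9.8749

Mode = exp(μ − σ²) = exp(1.21) = 3.3535.
Mean = exp(μ + σ²/2) = exp(2.290) = 9.8749.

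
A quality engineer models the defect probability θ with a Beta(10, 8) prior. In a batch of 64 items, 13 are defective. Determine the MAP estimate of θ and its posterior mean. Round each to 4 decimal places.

Posterior: Beta(10+13, 8+51) = Beta(23, 59).
Mode = (23−1)/(23+59−2) = 22/80 = 0.2750.
Mean = 23/(23+59) = 23/82 = 0.2805.
Mean > mode: the posterior has a right tail.

MAP: 0.2750. Posterior mean: 0.2805.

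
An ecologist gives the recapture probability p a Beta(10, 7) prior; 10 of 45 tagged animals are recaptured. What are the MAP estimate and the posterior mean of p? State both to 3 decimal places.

Posterior: Beta(10+10, 7+35) = Beta(20, 42).
Mode = (20−1)/(20+42−2) = 19/60 = 0.317.
Mean = 20/(20+42) = 20/62 = 0.323.
The mean is pulled above the mode by the posterior's right skew.

MAP: 0.317. Posterior mean: 0.323.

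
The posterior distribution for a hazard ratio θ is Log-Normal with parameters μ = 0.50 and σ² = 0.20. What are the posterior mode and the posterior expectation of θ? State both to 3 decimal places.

Mode = exp(μ − σ²) = exp(0.30) = 1.350.
Mean = exp(μ + σ²/2) = exp(0.600) = 1.822.

MAP = 1.350, posterior mean = 1.822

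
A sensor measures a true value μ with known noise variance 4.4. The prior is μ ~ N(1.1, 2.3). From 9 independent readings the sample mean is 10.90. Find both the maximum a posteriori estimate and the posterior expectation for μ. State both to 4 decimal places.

MAP = 9.1821; posterior mean = 9.1821

Posterior for μ is Normal. Precision-weighted mean: (1/2.3·1.1 + 9/4.4·10.90) / (1/2.3 + 9/4.4) = 9.1821.
A Normal posterior is symmetric, so mode = mean.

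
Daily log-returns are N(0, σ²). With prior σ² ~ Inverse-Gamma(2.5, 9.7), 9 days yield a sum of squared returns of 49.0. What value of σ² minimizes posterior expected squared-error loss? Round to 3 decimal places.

5.700

Posterior: Inverse-Gamma(shape = 2.5+9/2 = 7.0, scale = 9.7+49.0/2 = 34.2).
Mode = β/(α+1) = 34.2/8.0 = 4.275.
Mean = β/(α−1) = 34.2/6.0 = 5.700.
Squared-error loss ⇒ the optimal estimator is the posterior mean.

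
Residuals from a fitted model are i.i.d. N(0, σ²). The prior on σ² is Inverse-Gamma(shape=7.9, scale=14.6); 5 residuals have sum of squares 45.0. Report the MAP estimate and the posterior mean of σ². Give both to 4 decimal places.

Posterior: Inverse-Gamma(shape = 7.9+5/2 = 10.4, scale = 14.6+45.0/2 = 37.1).
Mode = β/(α+1) = 37.1/11.4 = 3.2544.
Mean = β/(α−1) = 37.1/9.4 = 3.9468.

MAP = 3.2544, posterior mean = 3.9468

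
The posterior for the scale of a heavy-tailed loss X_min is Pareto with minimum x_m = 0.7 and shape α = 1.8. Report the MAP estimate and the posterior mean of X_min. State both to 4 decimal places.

MAP = 0.7000; posterior mean = 1.5750

The Pareto density is strictly decreasing on [x_m, ∞), so the mode is x_m = 0.7000.
Mean = α·x_m/(α−1) = 1.8·0.7/0.8 = 1.5750.
The mean is pulled above the mode by the posterior's right skew.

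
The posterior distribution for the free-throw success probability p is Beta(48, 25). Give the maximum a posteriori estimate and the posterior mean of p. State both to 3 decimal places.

Mode = (48−1)/(48+25−2) = 47/71 = 0.662.
Mean = 48/(48+25) = 48/73 = 0.658.

MAP: 0.662. Posterior mean: 0.658.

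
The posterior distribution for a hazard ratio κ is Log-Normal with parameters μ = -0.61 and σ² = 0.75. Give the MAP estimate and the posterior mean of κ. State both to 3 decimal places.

Mode = exp(μ − σ²) = exp(-1.36) = 0.257.
Mean = exp(μ + σ²/2) = exp(-0.235) = 0.791.

κ_MAP = 0.257, E[κ|data] = 0.791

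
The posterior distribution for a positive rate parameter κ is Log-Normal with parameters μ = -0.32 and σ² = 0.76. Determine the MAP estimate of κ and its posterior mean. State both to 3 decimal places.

Mode = exp(μ − σ²) = exp(-1.08) = 0.340.
Mean = exp(μ + σ²/2) = exp(0.060) = 1.062.
Mean > mode: the posterior has a right tail.

κ_MAP = 0.340, E[κ|data] = 1.062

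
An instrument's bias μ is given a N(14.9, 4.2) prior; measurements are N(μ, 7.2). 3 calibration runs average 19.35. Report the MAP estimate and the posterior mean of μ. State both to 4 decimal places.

Posterior for μ is Normal. Precision-weighted mean: (1/4.2·14.9 + 3/7.2·19.35) / (1/4.2 + 3/7.2) = 17.7318.
A Normal posterior is symmetric, so mode = mean.

MAP: 17.7318. Posterior mean: 17.7318.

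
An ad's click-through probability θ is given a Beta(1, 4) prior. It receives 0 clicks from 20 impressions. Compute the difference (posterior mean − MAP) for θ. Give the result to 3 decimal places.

Posterior: Beta(1+0, 4+20) = Beta(1, 24).
Since α = 1 ≤ 1 and β > 1, the Beta density is monotone decreasing on [0,1]; the mode is at 0.
Mean = 1/(1+24) = 0.040.
Difference = 0.040 − 0.000 = 0.040.

0.040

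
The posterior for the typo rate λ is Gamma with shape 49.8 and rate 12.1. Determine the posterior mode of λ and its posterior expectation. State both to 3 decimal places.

λ_MAP = 4.033, E[λ|data] = 4.116

Mode = (α−1)/β = 48.8/12.1 = 4.033.
Mean = α/β = 49.8/12.1 = 4.116.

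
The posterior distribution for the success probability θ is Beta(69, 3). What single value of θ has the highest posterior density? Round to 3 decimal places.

Mode = (69−1)/(69+3−2) = 68/70 = 0.971.
Mean = 69/(69+3) = 69/72 = 0.958.
This is the posterior mode — the MAP estimate.

0.971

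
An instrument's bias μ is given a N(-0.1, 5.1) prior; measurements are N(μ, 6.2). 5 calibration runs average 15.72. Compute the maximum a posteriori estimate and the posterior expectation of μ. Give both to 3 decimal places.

MAP = 12.626, posterior mean = 12.626

Posterior for μ is Normal. Precision-weighted mean: (1/5.1·-0.1 + 5/6.2·15.72) / (1/5.1 + 5/6.2) = 12.626.
A Normal posterior is symmetric, so mode = mean.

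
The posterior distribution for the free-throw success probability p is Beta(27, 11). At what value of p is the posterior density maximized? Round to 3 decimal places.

Mode = (27−1)/(27+11−2) = 26/36 = 0.722.
Mean = 27/(27+11) = 27/38 = 0.711.
This is the posterior mode — the MAP estimate.

0.722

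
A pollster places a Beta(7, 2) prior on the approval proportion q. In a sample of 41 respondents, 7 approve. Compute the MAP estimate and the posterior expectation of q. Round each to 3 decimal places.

Posterior: Beta(7+7, 2+34) = Beta(14, 36).
Mode = (14−1)/(14+36−2) = 13/48 = 0.271.
Mean = 14/(14+36) = 14/50 = 0.280.

MAP estimate = 0.271, posterior expectation = 0.280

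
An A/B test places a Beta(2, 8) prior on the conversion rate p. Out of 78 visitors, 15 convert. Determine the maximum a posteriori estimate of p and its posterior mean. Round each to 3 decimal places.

MAP = 0.186; posterior mean = 0.193

Posterior: Beta(2+15, 8+63) = Beta(17, 71).
Mode = (17−1)/(17+71−2) = 16/86 = 0.186.
Mean = 17/(17+71) = 17/88 = 0.193.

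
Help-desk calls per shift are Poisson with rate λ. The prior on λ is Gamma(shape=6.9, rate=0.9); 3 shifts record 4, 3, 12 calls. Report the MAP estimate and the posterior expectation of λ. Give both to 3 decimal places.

Σ counts = 19. Posterior: Gamma(shape = 6.9+19 = 25.9, rate = 0.9+3 = 3.9).
Mode = (α−1)/β = 24.9/3.9 = 6.385.
Mean = α/β = 25.9/3.9 = 6.641.
Right-skewed posterior ⇒ mode < mean.

MAP estimate = 6.385, posterior expectation = 6.641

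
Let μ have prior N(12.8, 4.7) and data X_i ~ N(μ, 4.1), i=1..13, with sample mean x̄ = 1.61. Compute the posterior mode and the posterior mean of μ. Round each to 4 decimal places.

MAP = 2.3137; posterior mean = 2.3137

Posterior for μ is Normal. Precision-weighted mean: (1/4.7·12.8 + 13/4.1·1.61) / (1/4.7 + 13/4.1) = 2.3137.
A Normal posterior is symmetric, so mode = mean.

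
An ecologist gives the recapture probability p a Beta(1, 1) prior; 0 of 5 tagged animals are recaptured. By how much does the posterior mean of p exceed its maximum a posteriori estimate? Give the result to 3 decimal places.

0.143

Posterior: Beta(1+0, 1+5) = Beta(1, 6).
Since α = 1 ≤ 1 and β > 1, the Beta density is monotone decreasing on [0,1]; the mode is at 0.
Mean = 1/(1+6) = 0.143.
Difference = 0.143 − 0.000 = 0.143.
Mean > mode: the posterior has a right tail.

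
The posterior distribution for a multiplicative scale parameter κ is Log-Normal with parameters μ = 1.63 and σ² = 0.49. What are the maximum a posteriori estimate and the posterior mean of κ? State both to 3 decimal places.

MAP = 3.127; posterior mean = 6.521

Mode = exp(μ − σ²) = exp(1.14) = 3.127.
Mean = exp(μ + σ²/2) = exp(1.875) = 6.521.
Right-skewed posterior ⇒ mode < mean.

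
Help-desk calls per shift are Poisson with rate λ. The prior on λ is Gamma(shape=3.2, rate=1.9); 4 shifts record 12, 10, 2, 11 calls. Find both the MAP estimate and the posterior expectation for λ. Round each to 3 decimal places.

Σ counts = 35. Posterior: Gamma(shape = 3.2+35 = 38.2, rate = 1.9+4 = 5.9).
Mode = (α−1)/β = 37.2/5.9 = 6.305.
Mean = α/β = 38.2/5.9 = 6.475.

MAP: 6.305. Posterior mean: 6.475.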